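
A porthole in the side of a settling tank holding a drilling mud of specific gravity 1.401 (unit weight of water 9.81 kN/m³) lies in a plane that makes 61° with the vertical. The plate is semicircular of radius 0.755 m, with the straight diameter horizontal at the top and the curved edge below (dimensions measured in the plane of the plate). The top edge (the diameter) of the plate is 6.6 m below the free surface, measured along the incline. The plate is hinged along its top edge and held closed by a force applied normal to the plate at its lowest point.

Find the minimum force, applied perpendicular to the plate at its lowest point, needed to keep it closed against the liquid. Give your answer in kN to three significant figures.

γ = 1.401 × 9.81 = 13.74381 kN/m³.
The plate makes 61° with the vertical, i.e. θ = 90° − 61° = 29° to the horizontal. Measuring y along the incline from the free-surface line, vertical depth h = y·sinθ with sinθ = 0.484810.
The centroid of a semicircle lies 4r/(3π) = 0.320432 m from the diameter, here below the top edge, so y_c = 6.6 + 0.320432 = 6.92043 m and h_c = 6.92043 × 0.484810 = 3.35509 m.
A = πr²/2 = π × 0.755²/2 = 0.895393 m².
Resultant F = γ·h_c·A = 13.74381 × 3.35509 × 0.895393 = 41.2881 kN.
I_c = (π/8 − 8/(9π))·r⁴ = 0.109757 × 0.755⁴ = 0.0356632 m⁴.
Centre of pressure: y_p = y_c + I_c/(y_c·A) = 6.92043 + 0.0356632/(6.92043 × 0.895393) = 6.92043 + 0.00575537 = 6.92619 m along the plane.
The resultant acts 0.320432 + 0.00575537 = 0.326187 m (along the plate) below the hinge at the top edge, so the moment about the hinge is M = F × 0.326187 = 41.2881 × 0.326187 = 13.4676 kN·m.
A normal force at the bottom, 0.755 m from the hinge, must supply this moment: P = 13.4676/0.755 = 17.8379 kN.

P ≈ 17.8 kN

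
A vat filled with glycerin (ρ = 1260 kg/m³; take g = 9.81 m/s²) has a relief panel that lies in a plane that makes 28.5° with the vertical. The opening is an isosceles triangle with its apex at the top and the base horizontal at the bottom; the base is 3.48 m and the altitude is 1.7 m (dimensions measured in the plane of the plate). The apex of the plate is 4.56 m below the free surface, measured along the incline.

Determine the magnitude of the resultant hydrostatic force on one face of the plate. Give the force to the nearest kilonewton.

γ = ρg = 1260 × 9.81 / 1000 = 12.3606 kN/m³.
The plate makes 28.5° with the vertical, i.e. θ = 90° − 28.5° = 61.5° to the horizontal. Measuring y along the incline from the free-surface line, vertical depth h = y·sinθ with sinθ = 0.878817.
With the apex up, the centroid sits 2h/3 = 2 × 1.7/3 = 1.13333 m below the apex, so y_c = 4.56 + 1.13333 = 5.69333 m and h_c = 5.69333 × 0.878817 = 5.0034 m.
A = ½ × 3.48 × 1.7 = 2.958 m².
Resultant F = γ·h_c·A = 12.3606 × 5.0034 × 2.958 = 182.938 kN.

F ≈ 183 kN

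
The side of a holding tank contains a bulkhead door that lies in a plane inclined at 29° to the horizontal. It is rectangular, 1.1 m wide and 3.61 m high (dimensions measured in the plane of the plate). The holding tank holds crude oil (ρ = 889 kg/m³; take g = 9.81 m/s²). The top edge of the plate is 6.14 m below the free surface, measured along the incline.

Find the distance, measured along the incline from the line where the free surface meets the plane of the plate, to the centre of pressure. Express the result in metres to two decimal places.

y_p = 8.08 m

γ = ρg = 889 × 9.81 / 1000 = 8.72109 kN/m³.
Let θ = 29° be the plate's angle to the horizontal; measure y along the incline from where the plane meets the free surface. Vertical depth h = y·sinθ with sinθ = 0.484810.
The centroid lies 3.61/2 = 1.805 m below the top edge, so y_c = 6.14 + 1.805 = 7.945 m and h_c = 7.945 × 0.484810 = 3.85182 m.
A = 1.1 × 3.61 = 3.971 m².
Resultant F = γ·h_c·A = 8.72109 × 3.85182 × 3.971 = 133.394 kN.
I_c = b·h³/12 = 1.1 × 3.61³/12 = 4.31254 m⁴.
Centre of pressure: y_p = y_c + I_c/(y_c·A) = 7.945 + 4.31254/(7.945 × 3.971) = 7.945 + 0.136691 = 8.08169 m along the plane.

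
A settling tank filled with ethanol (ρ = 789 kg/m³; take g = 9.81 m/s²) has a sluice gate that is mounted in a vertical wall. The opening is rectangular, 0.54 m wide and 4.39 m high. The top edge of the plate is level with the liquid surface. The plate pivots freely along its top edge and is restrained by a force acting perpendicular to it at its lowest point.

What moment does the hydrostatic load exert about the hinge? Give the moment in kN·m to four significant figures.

γ = ρg = 789 × 9.81 / 1000 = 7.74009 kN/m³.
The centroid lies 4.39/2 = 2.195 m below the top edge, so the centroid depth is h_c = 2.195 m.
A = 0.54 × 4.39 = 2.3706 m².
Resultant F = γ·h_c·A = 7.74009 × 2.195 × 2.3706 = 40.2753 kN.
I_c = b·h³/12 = 0.54 × 4.39³/12 = 3.8072 m⁴.
Centre of pressure: y_p = y_c + I_c/(y_c·A) = 2.195 + 3.8072/(2.195 × 2.3706) = 2.195 + 0.731666 = 2.92667 m along the plane.
The resultant acts 2.195 + 0.731666 = 2.92667 m (along the plate) below the hinge at the top edge, so the moment about the hinge is M = F × 2.92667 = 40.2753 × 2.92667 = 117.873 kN·m.

M ≈ 117.9 kN·m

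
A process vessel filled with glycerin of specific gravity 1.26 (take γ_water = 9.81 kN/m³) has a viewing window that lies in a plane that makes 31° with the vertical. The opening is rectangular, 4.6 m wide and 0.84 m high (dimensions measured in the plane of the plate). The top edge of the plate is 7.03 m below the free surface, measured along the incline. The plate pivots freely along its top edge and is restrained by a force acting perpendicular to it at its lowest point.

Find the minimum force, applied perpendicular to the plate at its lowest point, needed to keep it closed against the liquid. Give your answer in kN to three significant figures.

P ≈ 155 kN

γ = 1.26 × 9.81 = 12.3606 kN/m³.
The plate makes 31° with the vertical, i.e. θ = 90° − 31° = 59° to the horizontal. Measuring y along the incline from the free-surface line, vertical depth h = y·sinθ with sinθ = 0.857167.
The centroid lies 0.84/2 = 0.42 m below the top edge, so y_c = 7.03 + 0.42 = 7.45 m and h_c = 7.45 × 0.857167 = 6.38589 m.
A = 4.6 × 0.84 = 3.864 m².
Resultant F = γ·h_c·A = 12.3606 × 6.38589 × 3.864 = 304.999 kN.
I_c = b·h³/12 = 4.6 × 0.84³/12 = 0.227203 m⁴.
Centre of pressure: y_p = y_c + I_c/(y_c·A) = 7.45 + 0.227203/(7.45 × 3.864) = 7.45 + 0.00789261 = 7.45789 m along the plane.
The resultant acts 0.42 + 0.00789261 = 0.427893 m (along the plate) below the hinge at the top edge, so the moment about the hinge is M = F × 0.427893 = 304.999 × 0.427893 = 130.507 kN·m.
A normal force at the bottom, 0.84 m from the hinge, must supply this moment: P = 130.507/0.84 = 155.365 kN.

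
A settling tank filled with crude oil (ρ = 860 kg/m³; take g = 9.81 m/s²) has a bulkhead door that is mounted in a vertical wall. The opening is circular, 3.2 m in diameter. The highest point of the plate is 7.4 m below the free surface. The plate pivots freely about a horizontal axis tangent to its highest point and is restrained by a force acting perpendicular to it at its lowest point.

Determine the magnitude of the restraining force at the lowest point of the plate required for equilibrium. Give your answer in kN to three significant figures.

P ≈ 319 kN

γ = ρg = 860 × 9.81 / 1000 = 8.4366 kN/m³.
The centroid is at the centre, 1.6 m below the top of the plate, so the centroid depth is h_c = 7.4 + 1.6 = 9 m.
A = π(1.6)² = 8.04248 m².
Resultant F = γ·h_c·A = 8.4366 × 9 × 8.04248 = 610.661 kN.
I_c = πr⁴/4 = π × 1.6⁴/4 = 5.14719 m⁴.
Centre of pressure: y_p = y_c + I_c/(y_c·A) = 9 + 5.14719/(9 × 8.04248) = 9 + 0.0711111 = 9.07111 m along the plane.
The resultant acts 1.6 + 0.0711111 = 1.67111 m (along the plate) below the hinge at the top edge, so the moment about the hinge is M = F × 1.67111 = 610.661 × 1.67111 = 1020.48 kN·m.
A normal force at the bottom, 3.2 m from the hinge, must supply this moment: P = 1020.48/3.2 = 318.9 kN.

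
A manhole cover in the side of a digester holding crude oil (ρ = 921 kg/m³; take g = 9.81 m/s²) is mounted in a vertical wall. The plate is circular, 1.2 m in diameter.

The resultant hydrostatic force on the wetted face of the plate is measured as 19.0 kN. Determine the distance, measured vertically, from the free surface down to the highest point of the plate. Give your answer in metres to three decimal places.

γ = ρg = 921 × 9.81 / 1000 = 9.03501 kN/m³.
A = π(0.6)² = 1.13097 m².
From F = γ·h_c·A, the centroid depth is h_c = 19.0/(9.03501 × 1.13097) = 1.8594 m.
The centroid is at the centre, 0.6 m below the top of the plate, so the highest point sits at h_top = 1.8594 − 0.6 = 1.2594 m below the surface.

d_top ≈ 1.259 m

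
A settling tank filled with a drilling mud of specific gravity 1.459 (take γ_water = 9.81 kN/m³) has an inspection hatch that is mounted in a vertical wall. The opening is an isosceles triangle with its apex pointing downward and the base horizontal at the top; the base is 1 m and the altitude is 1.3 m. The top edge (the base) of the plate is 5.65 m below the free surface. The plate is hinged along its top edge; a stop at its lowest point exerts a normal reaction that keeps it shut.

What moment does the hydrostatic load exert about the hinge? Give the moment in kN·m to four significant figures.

M ≈ 25.40 kN·m

γ = 1.459 × 9.81 = 14.31279 kN/m³.
With the apex down, the centroid sits h/3 = 1.3/3 = 0.433333 m below the base (the top edge), so the centroid depth is h_c = 5.65 + 0.433333 = 6.08333 m.
A = ½ × 1 × 1.3 = 0.65 m².
Resultant F = γ·h_c·A = 14.31279 × 6.08333 × 0.65 = 56.5951 kN.
I_c = b·h³/36 = 1 × 1.3³/36 = 0.0610278 m⁴.
Centre of pressure: y_p = y_c + I_c/(y_c·A) = 6.08333 + 0.0610278/(6.08333 × 0.65) = 6.08333 + 0.0154338 = 6.09876 m along the plane.
The resultant acts 0.433333 + 0.0154338 = 0.448767 m (along the plate) below the hinge at the top edge, so the moment about the hinge is M = F × 0.448767 = 56.5951 × 0.448767 = 25.398 kN·m.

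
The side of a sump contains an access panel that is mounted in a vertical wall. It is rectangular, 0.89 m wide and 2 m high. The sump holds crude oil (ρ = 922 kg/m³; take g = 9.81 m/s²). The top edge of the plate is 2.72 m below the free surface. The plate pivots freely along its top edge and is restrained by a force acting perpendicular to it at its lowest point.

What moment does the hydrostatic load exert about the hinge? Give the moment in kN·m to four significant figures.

M ≈ 65.26 kN·m

γ = ρg = 922 × 9.81 / 1000 = 9.04482 kN/m³.
The centroid lies 2/2 = 1 m below the top edge, so the centroid depth is h_c = 2.72 + 1 = 3.72 m.
A = 0.89 × 2 = 1.78 m².
Resultant F = γ·h_c·A = 9.04482 × 3.72 × 1.78 = 59.8912 kN.
I_c = b·h³/12 = 0.89 × 2³/12 = 0.593333 m⁴.
Centre of pressure: y_p = y_c + I_c/(y_c·A) = 3.72 + 0.593333/(3.72 × 1.78) = 3.72 + 0.0896057 = 3.80961 m along the plane.
The resultant acts 1 + 0.0896057 = 1.08961 m (along the plate) below the hinge at the top edge, so the moment about the hinge is M = F × 1.08961 = 59.8912 × 1.08961 = 65.2581 kN·m.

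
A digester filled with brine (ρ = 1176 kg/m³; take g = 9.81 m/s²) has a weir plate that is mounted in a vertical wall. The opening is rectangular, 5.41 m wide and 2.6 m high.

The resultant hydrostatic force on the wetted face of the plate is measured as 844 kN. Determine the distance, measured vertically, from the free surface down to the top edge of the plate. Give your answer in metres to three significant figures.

d_top ≈ 3.90 m

γ = ρg = 1176 × 9.81 / 1000 = 11.53656 kN/m³.
A = 5.41 × 2.6 = 14.066 m².
From F = γ·h_c·A, the centroid depth is h_c = 844/(11.53656 × 14.066) = 5.2011 m.
The centroid lies 2.6/2 = 1.3 m below the top edge, so the top edge sits at h_top = 5.2011 − 1.3 = 3.9011 m below the surface.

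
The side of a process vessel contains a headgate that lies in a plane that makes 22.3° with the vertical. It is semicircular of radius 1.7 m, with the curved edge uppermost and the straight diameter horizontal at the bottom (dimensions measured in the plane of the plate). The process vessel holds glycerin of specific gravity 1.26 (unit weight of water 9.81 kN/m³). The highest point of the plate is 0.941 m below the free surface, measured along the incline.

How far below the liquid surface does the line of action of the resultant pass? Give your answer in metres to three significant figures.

γ = 1.26 × 9.81 = 12.3606 kN/m³.
The plate makes 22.3° with the vertical, i.e. θ = 90° − 22.3° = 67.7° to the horizontal. Measuring y along the incline from the free-surface line, vertical depth h = y·sinθ with sinθ = 0.925210.
The centroid lies 4r/(3π) = 0.721502 m above the diameter, so r − 4r/(3π) = 1.7 − 0.721502 = 0.978498 m below the topmost point, so y_c = 0.941 + 0.978498 = 1.9195 m and h_c = 1.9195 × 0.925210 = 1.77594 m.
A = πr²/2 = π × 1.7²/2 = 4.5396 m².
Resultant F = γ·h_c·A = 12.3606 × 1.77594 × 4.5396 = 99.6519 kN.
I_c = (π/8 − 8/(9π))·r⁴ = 0.109757 × 1.7⁴ = 0.916701 m⁴.
Centre of pressure: y_p = y_c + I_c/(y_c·A) = 1.9195 + 0.916701/(1.9195 × 4.5396) = 1.9195 + 0.105202 = 2.0247 m along the plane.
Vertically, h_p = y_p·sinθ = 2.0247 × 0.925210 = 1.87327 m.

h_p = 1.87 m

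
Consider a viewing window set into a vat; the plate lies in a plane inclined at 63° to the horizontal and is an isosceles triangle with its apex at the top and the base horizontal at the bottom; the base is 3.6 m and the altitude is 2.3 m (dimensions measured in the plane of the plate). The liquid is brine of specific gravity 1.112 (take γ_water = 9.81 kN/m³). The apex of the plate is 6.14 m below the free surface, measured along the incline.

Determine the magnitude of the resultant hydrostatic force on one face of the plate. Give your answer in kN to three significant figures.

F ≈ 309 kN

γ = 1.112 × 9.81 = 10.90872 kN/m³.
Let θ = 63° be the plate's angle to the horizontal; measure y along the incline from where the plane meets the free surface. Vertical depth h = y·sinθ with sinθ = 0.891007.
With the apex up, the centroid sits 2h/3 = 2 × 2.3/3 = 1.53333 m below the apex, so y_c = 6.14 + 1.53333 = 7.67333 m and h_c = 7.67333 × 0.891007 = 6.83699 m.
A = ½ × 3.6 × 2.3 = 4.14 m².
Resultant F = γ·h_c·A = 10.90872 × 6.83699 × 4.14 = 308.773 kN.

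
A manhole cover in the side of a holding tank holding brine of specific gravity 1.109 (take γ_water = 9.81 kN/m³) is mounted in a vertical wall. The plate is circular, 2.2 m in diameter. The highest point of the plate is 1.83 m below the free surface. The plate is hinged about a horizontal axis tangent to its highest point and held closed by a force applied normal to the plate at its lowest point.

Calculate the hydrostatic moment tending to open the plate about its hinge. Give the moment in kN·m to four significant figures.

M ≈ 145.8 kN·m

γ = 1.109 × 9.81 = 10.87929 kN/m³.
The centroid is at the centre, 1.1 m below the top of the plate, so the centroid depth is h_c = 1.83 + 1.1 = 2.93 m.
A = π(1.1)² = 3.80133 m².
Resultant F = γ·h_c·A = 10.87929 × 2.93 × 3.80133 = 121.172 kN.
I_c = πr⁴/4 = π × 1.1⁴/4 = 1.1499 m⁴.
Centre of pressure: y_p = y_c + I_c/(y_c·A) = 2.93 + 1.1499/(2.93 × 3.80133) = 2.93 + 0.103242 = 3.03324 m along the plane.
The resultant acts 1.1 + 0.103242 = 1.20324 m (along the plate) below the hinge at the top edge, so the moment about the hinge is M = F × 1.20324 = 121.172 × 1.20324 = 145.799 kN·m.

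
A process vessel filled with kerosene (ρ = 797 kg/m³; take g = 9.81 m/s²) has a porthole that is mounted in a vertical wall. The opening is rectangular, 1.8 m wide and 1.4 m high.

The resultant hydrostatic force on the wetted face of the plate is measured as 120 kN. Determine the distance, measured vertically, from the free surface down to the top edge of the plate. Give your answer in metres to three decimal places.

d_top ≈ 5.391 m

γ = ρg = 797 × 9.81 / 1000 = 7.81857 kN/m³.
A = 1.8 × 1.4 = 2.52 m².
From F = γ·h_c·A, the centroid depth is h_c = 120/(7.81857 × 2.52) = 6.09051 m.
The centroid lies 1.4/2 = 0.7 m below the top edge, so the top edge sits at h_top = 6.09051 − 0.7 = 5.39051 m below the surface.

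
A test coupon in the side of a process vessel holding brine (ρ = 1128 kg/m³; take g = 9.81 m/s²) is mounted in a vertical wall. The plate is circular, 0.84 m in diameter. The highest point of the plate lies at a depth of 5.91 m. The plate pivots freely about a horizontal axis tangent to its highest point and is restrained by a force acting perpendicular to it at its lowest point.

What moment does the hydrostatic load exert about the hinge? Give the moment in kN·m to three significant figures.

M ≈ 16.6 kN·m

γ = ρg = 1128 × 9.81 / 1000 = 11.06568 kN/m³.
The centroid is at the centre, 0.42 m below the top of the plate, so the centroid depth is h_c = 5.91 + 0.42 = 6.33 m.
A = π(0.42)² = 0.554177 m².
Resultant F = γ·h_c·A = 11.06568 × 6.33 × 0.554177 = 38.8177 kN.
I_c = πr⁴/4 = π × 0.42⁴/4 = 0.0244392 m⁴.
Centre of pressure: y_p = y_c + I_c/(y_c·A) = 6.33 + 0.0244392/(6.33 × 0.554177) = 6.33 + 0.00696682 = 6.33697 m along the plane.
The resultant acts 0.42 + 0.00696682 = 0.426967 m (along the plate) below the hinge at the top edge, so the moment about the hinge is M = F × 0.426967 = 38.8177 × 0.426967 = 16.5739 kN·m.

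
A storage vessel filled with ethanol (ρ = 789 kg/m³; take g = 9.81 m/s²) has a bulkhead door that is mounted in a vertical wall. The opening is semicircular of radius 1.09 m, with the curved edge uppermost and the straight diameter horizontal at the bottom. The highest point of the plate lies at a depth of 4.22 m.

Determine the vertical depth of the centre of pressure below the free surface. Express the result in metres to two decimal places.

γ = ρg = 789 × 9.81 / 1000 = 7.74009 kN/m³.
The centroid lies 4r/(3π) = 0.46261 m above the diameter, so r − 4r/(3π) = 1.09 − 0.46261 = 0.62739 m below the topmost point, so the centroid depth is h_c = 4.22 + 0.62739 = 4.84739 m.
A = πr²/2 = π × 1.09²/2 = 1.86626 m².
Resultant F = γ·h_c·A = 7.74009 × 4.84739 × 1.86626 = 70.0206 kN.
I_c = (π/8 − 8/(9π))·r⁴ = 0.109757 × 1.09⁴ = 0.154931 m⁴.
Centre of pressure: y_p = y_c + I_c/(y_c·A) = 4.84739 + 0.154931/(4.84739 × 1.86626) = 4.84739 + 0.0171261 = 4.86452 m along the plane.

h_p = 4.86 m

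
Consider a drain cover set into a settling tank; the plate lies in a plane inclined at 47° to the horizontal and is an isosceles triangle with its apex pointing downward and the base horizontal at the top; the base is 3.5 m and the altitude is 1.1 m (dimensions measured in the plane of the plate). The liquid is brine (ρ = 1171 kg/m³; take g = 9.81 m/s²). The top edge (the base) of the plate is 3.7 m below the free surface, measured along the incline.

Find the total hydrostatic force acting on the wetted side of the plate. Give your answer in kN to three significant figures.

F ≈ 65.8 kN

γ = ρg = 1171 × 9.81 / 1000 = 11.48751 kN/m³.
Let θ = 47° be the plate's angle to the horizontal; measure y along the incline from where the plane meets the free surface. Vertical depth h = y·sinθ with sinθ = 0.731354.
With the apex down, the centroid sits h/3 = 1.1/3 = 0.366667 m below the base (the top edge), so y_c = 3.7 + 0.366667 = 4.06667 m and h_c = 4.06667 × 0.731354 = 2.97418 m.
A = ½ × 3.5 × 1.1 = 1.925 m².
Resultant F = γ·h_c·A = 11.48751 × 2.97418 × 1.925 = 65.7694 kN.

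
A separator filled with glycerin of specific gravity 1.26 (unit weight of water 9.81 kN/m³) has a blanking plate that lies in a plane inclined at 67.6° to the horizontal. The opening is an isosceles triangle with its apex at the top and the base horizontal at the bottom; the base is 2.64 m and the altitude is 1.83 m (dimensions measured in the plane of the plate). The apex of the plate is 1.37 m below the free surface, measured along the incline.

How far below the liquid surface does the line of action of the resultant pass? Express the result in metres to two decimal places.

γ = 1.26 × 9.81 = 12.3606 kN/m³.
Let θ = 67.6° be the plate's angle to the horizontal; measure y along the incline from where the plane meets the free surface. Vertical depth h = y·sinθ with sinθ = 0.924546.
With the apex up, the centroid sits 2h/3 = 2 × 1.83/3 = 1.22 m below the apex, so y_c = 1.37 + 1.22 = 2.59 m and h_c = 2.59 × 0.924546 = 2.39457 m.
A = ½ × 2.64 × 1.83 = 2.4156 m².
Resultant F = γ·h_c·A = 12.3606 × 2.39457 × 2.4156 = 71.4977 kN.
I_c = b·h³/36 = 2.64 × 1.83³/36 = 0.449422 m⁴.
Centre of pressure: y_p = y_c + I_c/(y_c·A) = 2.59 + 0.449422/(2.59 × 2.4156) = 2.59 + 0.0718339 = 2.66183 m along the plane.
Vertically, h_p = y_p·sinθ = 2.66183 × 0.924546 = 2.46098 m.

h_p = 2.46 m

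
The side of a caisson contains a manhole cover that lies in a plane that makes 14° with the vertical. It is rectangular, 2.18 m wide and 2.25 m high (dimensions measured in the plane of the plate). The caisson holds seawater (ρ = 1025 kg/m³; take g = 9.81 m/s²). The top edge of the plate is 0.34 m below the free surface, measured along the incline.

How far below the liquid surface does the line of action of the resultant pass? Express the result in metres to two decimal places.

h_p = 1.70 m

γ = ρg = 1025 × 9.81 / 1000 = 10.05525 kN/m³.
The plate makes 14° with the vertical, i.e. θ = 90° − 14° = 76° to the horizontal. Measuring y along the incline from the free-surface line, vertical depth h = y·sinθ with sinθ = 0.970296.
The centroid lies 2.25/2 = 1.125 m below the top edge, so y_c = 0.34 + 1.125 = 1.465 m and h_c = 1.465 × 0.970296 = 1.42148 m.
A = 2.18 × 2.25 = 4.905 m².
Resultant F = γ·h_c·A = 10.05525 × 1.42148 × 4.905 = 70.1088 kN.
I_c = b·h³/12 = 2.18 × 2.25³/12 = 2.0693 m⁴.
Centre of pressure: y_p = y_c + I_c/(y_c·A) = 1.465 + 2.0693/(1.465 × 4.905) = 1.465 + 0.28797 = 1.75297 m along the plane.
Vertically, h_p = y_p·sinθ = 1.75297 × 0.970296 = 1.7009 m.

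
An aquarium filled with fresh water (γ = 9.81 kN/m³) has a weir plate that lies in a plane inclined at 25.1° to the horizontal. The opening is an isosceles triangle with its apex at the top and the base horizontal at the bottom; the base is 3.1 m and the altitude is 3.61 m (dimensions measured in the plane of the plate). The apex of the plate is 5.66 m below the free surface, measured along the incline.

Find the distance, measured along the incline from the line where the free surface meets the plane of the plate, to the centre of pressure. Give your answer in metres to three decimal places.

γ = 9.81 kN/m³.
Let θ = 25.1° be the plate's angle to the horizontal; measure y along the incline from where the plane meets the free surface. Vertical depth h = y·sinθ with sinθ = 0.424199.
With the apex up, the centroid sits 2h/3 = 2 × 3.61/3 = 2.40667 m below the apex, so y_c = 5.66 + 2.40667 = 8.06667 m and h_c = 8.06667 × 0.424199 = 3.42187 m.
A = ½ × 3.1 × 3.61 = 5.5955 m².
Resultant F = γ·h_c·A = 9.81 × 3.42187 × 5.5955 = 187.833 kN.
I_c = b·h³/36 = 3.1 × 3.61³/36 = 4.05117 m⁴.
Centre of pressure: y_p = y_c + I_c/(y_c·A) = 8.06667 + 4.05117/(8.06667 × 5.5955) = 8.06667 + 0.0897526 = 8.15642 m along the plane.

y_p = 8.156 m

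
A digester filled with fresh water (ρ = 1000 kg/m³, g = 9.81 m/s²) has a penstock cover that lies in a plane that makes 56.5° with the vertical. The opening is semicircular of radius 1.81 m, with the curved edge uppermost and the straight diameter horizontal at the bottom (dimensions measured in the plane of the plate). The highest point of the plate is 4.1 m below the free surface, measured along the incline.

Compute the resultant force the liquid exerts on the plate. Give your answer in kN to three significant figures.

F ≈ 143 kN

γ = ρg = 1000 × 9.81 = 9810 N/m³ = 9.81 kN/m³.
The plate makes 56.5° with the vertical, i.e. θ = 90° − 56.5° = 33.5° to the horizontal. Measuring y along the incline from the free-surface line, vertical depth h = y·sinθ with sinθ = 0.551937.
The centroid lies 4r/(3π) = 0.768188 m above the diameter, so r − 4r/(3π) = 1.81 − 0.768188 = 1.04181 m below the topmost point, so y_c = 4.1 + 1.04181 = 5.14181 m and h_c = 5.14181 × 0.551937 = 2.83796 m.
A = πr²/2 = π × 1.81²/2 = 5.14609 m².
Resultant F = γ·h_c·A = 9.81 × 2.83796 × 5.14609 = 143.269 kN.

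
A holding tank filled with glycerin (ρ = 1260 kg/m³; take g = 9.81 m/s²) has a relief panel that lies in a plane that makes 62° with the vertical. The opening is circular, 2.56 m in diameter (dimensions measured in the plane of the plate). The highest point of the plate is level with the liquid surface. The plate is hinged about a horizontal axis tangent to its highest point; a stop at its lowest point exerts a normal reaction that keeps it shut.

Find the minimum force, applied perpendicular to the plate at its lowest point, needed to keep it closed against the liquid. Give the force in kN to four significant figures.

γ = ρg = 1260 × 9.81 / 1000 = 12.3606 kN/m³.
The plate makes 62° with the vertical, i.e. θ = 90° − 62° = 28° to the horizontal. Measuring y along the incline from the free-surface line, vertical depth h = y·sinθ with sinθ = 0.469472.
The centroid is at the centre, 1.28 m below the top of the plate, so y_c = 1.28 m and h_c = 1.28 × 0.469472 = 0.600924 m.
A = π(1.28)² = 5.14719 m².
Resultant F = γ·h_c·A = 12.3606 × 0.600924 × 5.14719 = 38.2322 kN.
I_c = πr⁴/4 = π × 1.28⁴/4 = 2.10829 m⁴.
Centre of pressure: y_p = y_c + I_c/(y_c·A) = 1.28 + 2.10829/(1.28 × 5.14719) = 1.28 + 0.32 = 1.6 m along the plane.
The resultant acts 1.28 + 0.32 = 1.6 m (along the plate) below the hinge at the top edge, so the moment about the hinge is M = F × 1.6 = 38.2322 × 1.6 = 61.1715 kN·m.
A normal force at the bottom, 2.56 m from the hinge, must supply this moment: P = 61.1715/2.56 = 23.8951 kN.

P ≈ 23.90 kN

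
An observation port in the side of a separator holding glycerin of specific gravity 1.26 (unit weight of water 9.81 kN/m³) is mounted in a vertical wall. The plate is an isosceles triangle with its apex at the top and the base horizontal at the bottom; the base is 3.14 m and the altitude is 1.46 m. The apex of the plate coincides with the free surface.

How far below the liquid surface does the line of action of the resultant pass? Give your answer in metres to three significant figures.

γ = 1.26 × 9.81 = 12.3606 kN/m³.
With the apex up, the centroid sits 2h/3 = 2 × 1.46/3 = 0.973333 m below the apex, so the centroid depth is h_c = 0.973333 m.
A = ½ × 3.14 × 1.46 = 2.2922 m².
Resultant F = γ·h_c·A = 12.3606 × 0.973333 × 2.2922 = 27.5774 kN.
I_c = b·h³/36 = 3.14 × 1.46³/36 = 0.271447 m⁴.
Centre of pressure: y_p = y_c + I_c/(y_c·A) = 0.973333 + 0.271447/(0.973333 × 2.2922) = 0.973333 + 0.121667 = 1.095 m along the plane.

h_p = 1.10 m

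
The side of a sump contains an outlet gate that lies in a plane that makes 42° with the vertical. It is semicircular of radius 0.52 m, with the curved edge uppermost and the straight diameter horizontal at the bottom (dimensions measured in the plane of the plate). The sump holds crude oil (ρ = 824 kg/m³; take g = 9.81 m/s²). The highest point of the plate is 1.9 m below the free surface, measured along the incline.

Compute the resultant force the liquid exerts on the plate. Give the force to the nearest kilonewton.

F ≈ 6 kN

γ = ρg = 824 × 9.81 / 1000 = 8.08344 kN/m³.
The plate makes 42° with the vertical, i.e. θ = 90° − 42° = 48° to the horizontal. Measuring y along the incline from the free-surface line, vertical depth h = y·sinθ with sinθ = 0.743145.
The centroid lies 4r/(3π) = 0.220695 m above the diameter, so r − 4r/(3π) = 0.52 − 0.220695 = 0.299305 m below the topmost point, so y_c = 1.9 + 0.299305 = 2.1993 m and h_c = 2.1993 × 0.743145 = 1.6344 m.
A = πr²/2 = π × 0.52²/2 = 0.424743 m².
Resultant F = γ·h_c·A = 8.08344 × 1.6344 × 0.424743 = 5.61152 kN.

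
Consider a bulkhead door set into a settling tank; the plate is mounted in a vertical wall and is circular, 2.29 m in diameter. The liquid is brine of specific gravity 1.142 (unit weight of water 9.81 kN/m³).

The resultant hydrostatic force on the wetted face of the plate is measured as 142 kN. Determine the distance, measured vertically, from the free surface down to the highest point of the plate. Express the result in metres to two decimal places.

d_top ≈ 1.93 m

γ = 1.142 × 9.81 = 11.20302 kN/m³.
A = π(1.145)² = 4.11871 m².
From F = γ·h_c·A, the centroid depth is h_c = 142/(11.20302 × 4.11871) = 3.07746 m.
The centroid is at the centre, 1.145 m below the top of the plate, so the highest point sits at h_top = 3.07746 − 1.145 = 1.93246 m below the surface.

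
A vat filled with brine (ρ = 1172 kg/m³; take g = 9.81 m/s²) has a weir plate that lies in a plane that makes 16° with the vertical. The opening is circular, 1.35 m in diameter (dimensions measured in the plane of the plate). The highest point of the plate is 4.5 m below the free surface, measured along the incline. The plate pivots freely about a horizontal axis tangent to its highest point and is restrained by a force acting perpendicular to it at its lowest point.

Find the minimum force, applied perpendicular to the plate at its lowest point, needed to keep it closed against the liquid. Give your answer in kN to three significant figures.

γ = ρg = 1172 × 9.81 / 1000 = 11.49732 kN/m³.
The plate makes 16° with the vertical, i.e. θ = 90° − 16° = 74° to the horizontal. Measuring y along the incline from the free-surface line, vertical depth h = y·sinθ with sinθ = 0.961262.
The centroid is at the centre, 0.675 m below the top of the plate, so y_c = 4.5 + 0.675 = 5.175 m and h_c = 5.175 × 0.961262 = 4.97453 m.
A = π(0.675)² = 1.43139 m².
Resultant F = γ·h_c·A = 11.49732 × 4.97453 × 1.43139 = 81.8666 kN.
I_c = πr⁴/4 = π × 0.675⁴/4 = 0.163044 m⁴.
Centre of pressure: y_p = y_c + I_c/(y_c·A) = 5.175 + 0.163044/(5.175 × 1.43139) = 5.175 + 0.0220108 = 5.19701 m along the plane.
The resultant acts 0.675 + 0.0220108 = 0.697011 m (along the plate) below the hinge at the top edge, so the moment about the hinge is M = F × 0.697011 = 81.8666 × 0.697011 = 57.0619 kN·m.
A normal force at the bottom, 1.35 m from the hinge, must supply this moment: P = 57.0619/1.35 = 42.2681 kN.

P ≈ 42.3 kN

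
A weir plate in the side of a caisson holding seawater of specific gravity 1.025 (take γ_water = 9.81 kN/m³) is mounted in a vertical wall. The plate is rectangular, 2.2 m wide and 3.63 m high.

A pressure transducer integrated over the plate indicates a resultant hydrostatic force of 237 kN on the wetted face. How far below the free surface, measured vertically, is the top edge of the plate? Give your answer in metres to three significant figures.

γ = 1.025 × 9.81 = 10.05525 kN/m³.
A = 2.2 × 3.63 = 7.986 m².
From F = γ·h_c·A, the centroid depth is h_c = 237/(10.05525 × 7.986) = 2.95139 m.
The centroid lies 3.63/2 = 1.815 m below the top edge, so the top edge sits at h_top = 2.95139 − 1.815 = 1.13639 m below the surface.

d_top ≈ 1.14 m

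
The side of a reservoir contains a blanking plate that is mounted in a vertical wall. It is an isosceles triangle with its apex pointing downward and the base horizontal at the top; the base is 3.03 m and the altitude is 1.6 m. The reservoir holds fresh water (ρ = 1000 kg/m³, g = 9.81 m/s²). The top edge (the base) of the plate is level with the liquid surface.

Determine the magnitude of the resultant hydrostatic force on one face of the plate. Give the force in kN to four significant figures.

F ≈ 12.68 kN

γ = ρg = 1000 × 9.81 = 9810 N/m³ = 9.81 kN/m³.
With the apex down, the centroid sits h/3 = 1.6/3 = 0.533333 m below the base (the top edge), so the centroid depth is h_c = 0.533333 m.
A = ½ × 3.03 × 1.6 = 2.424 m².
Resultant F = γ·h_c·A = 9.81 × 0.533333 × 2.424 = 12.6824 kN.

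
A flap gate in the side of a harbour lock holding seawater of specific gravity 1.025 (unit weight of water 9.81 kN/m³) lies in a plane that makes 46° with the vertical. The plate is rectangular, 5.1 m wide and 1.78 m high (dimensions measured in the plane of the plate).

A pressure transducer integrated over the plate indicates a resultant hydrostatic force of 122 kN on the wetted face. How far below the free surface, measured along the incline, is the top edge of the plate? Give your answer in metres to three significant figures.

y_top ≈ 1.03 m

γ = 1.025 × 9.81 = 10.05525 kN/m³.
A = 5.1 × 1.78 = 9.078 m².
From F = γ·h_c·A, the centroid depth is h_c = 122/(10.05525 × 9.078) = 1.33652 m.
The plate makes 46° with the vertical, i.e. θ = 90° − 46° = 44° to the horizontal. Measuring y along the incline from the free-surface line, vertical depth h = y·sinθ with sinθ = 0.694658.
Along the incline, y_c = h_c/sinθ = 1.33652/0.694658 = 1.924 m.
The centroid lies 1.78/2 = 0.89 m below the top edge, so the top edge sits at y_top = 1.924 − 0.89 = 1.034 m along the incline.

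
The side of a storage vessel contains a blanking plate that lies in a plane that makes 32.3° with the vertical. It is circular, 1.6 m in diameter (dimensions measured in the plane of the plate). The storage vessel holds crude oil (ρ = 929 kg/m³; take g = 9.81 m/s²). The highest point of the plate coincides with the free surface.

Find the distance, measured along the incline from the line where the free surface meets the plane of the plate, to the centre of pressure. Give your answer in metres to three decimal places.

y_p = 1.000 m

γ = ρg = 929 × 9.81 / 1000 = 9.11349 kN/m³.
The plate makes 32.3° with the vertical, i.e. θ = 90° − 32.3° = 57.7° to the horizontal. Measuring y along the incline from the free-surface line, vertical depth h = y·sinθ with sinθ = 0.845262.
The centroid is at the centre, 0.8 m below the top of the plate, so y_c = 0.8 m and h_c = 0.8 × 0.845262 = 0.67621 m.
A = π(0.8)² = 2.01062 m².
Resultant F = γ·h_c·A = 9.11349 × 0.67621 × 2.01062 = 12.3907 kN.
I_c = πr⁴/4 = π × 0.8⁴/4 = 0.321699 m⁴.
Centre of pressure: y_p = y_c + I_c/(y_c·A) = 0.8 + 0.321699/(0.8 × 2.01062) = 0.8 + 0.2 = 1 m along the plane.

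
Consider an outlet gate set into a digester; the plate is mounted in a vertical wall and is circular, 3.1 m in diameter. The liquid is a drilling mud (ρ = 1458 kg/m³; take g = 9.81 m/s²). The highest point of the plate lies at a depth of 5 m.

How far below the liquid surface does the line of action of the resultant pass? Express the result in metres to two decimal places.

h_p = 6.64 m

γ = ρg = 1458 × 9.81 / 1000 = 14.30298 kN/m³.
The centroid is at the centre, 1.55 m below the top of the plate, so the centroid depth is h_c = 5 + 1.55 = 6.55 m.
A = π(1.55)² = 7.54768 m².
Resultant F = γ·h_c·A = 14.30298 × 6.55 × 7.54768 = 707.101 kN.
I_c = πr⁴/4 = π × 1.55⁴/4 = 4.53332 m⁴.
Centre of pressure: y_p = y_c + I_c/(y_c·A) = 6.55 + 4.53332/(6.55 × 7.54768) = 6.55 + 0.0916984 = 6.6417 m along the plane.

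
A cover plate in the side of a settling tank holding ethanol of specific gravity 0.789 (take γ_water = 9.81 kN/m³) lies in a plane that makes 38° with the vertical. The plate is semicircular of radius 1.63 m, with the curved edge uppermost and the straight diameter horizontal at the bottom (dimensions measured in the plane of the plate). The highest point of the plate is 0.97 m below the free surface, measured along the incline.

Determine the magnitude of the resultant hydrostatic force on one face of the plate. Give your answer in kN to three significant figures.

F ≈ 48.6 kN

γ = 0.789 × 9.81 = 7.74009 kN/m³.
The plate makes 38° with the vertical, i.e. θ = 90° − 38° = 52° to the horizontal. Measuring y along the incline from the free-surface line, vertical depth h = y·sinθ with sinθ = 0.788011.
The centroid lies 4r/(3π) = 0.691793 m above the diameter, so r − 4r/(3π) = 1.63 − 0.691793 = 0.938207 m below the topmost point, so y_c = 0.97 + 0.938207 = 1.90821 m and h_c = 1.90821 × 0.788011 = 1.50369 m.
A = πr²/2 = π × 1.63²/2 = 4.17345 m².
Resultant F = γ·h_c·A = 7.74009 × 1.50369 × 4.17345 = 48.5735 kN.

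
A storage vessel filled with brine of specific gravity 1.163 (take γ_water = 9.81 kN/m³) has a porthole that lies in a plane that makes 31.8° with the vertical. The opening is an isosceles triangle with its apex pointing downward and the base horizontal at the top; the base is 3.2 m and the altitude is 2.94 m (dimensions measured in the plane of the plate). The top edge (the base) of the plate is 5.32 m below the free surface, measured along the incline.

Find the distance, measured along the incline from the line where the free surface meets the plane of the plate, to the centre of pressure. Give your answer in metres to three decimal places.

γ = 1.163 × 9.81 = 11.40903 kN/m³.
The plate makes 31.8° with the vertical, i.e. θ = 90° − 31.8° = 58.2° to the horizontal. Measuring y along the incline from the free-surface line, vertical depth h = y·sinθ with sinθ = 0.849893.
With the apex down, the centroid sits h/3 = 2.94/3 = 0.98 m below the base (the top edge), so y_c = 5.32 + 0.98 = 6.3 m and h_c = 6.3 × 0.849893 = 5.35433 m.
A = ½ × 3.2 × 2.94 = 4.704 m².
Resultant F = γ·h_c·A = 11.40903 × 5.35433 × 4.704 = 287.357 kN.
I_c = b·h³/36 = 3.2 × 2.94³/36 = 2.25886 m⁴.
Centre of pressure: y_p = y_c + I_c/(y_c·A) = 6.3 + 2.25886/(6.3 × 4.704) = 6.3 + 0.0762222 = 6.37622 m along the plane.

y_p = 6.376 m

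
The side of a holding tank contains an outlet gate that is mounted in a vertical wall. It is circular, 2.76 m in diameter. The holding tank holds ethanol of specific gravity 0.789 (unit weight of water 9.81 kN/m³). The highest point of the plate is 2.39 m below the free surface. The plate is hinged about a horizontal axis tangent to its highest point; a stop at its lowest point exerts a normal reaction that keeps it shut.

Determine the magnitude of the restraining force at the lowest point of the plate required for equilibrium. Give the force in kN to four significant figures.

γ = 0.789 × 9.81 = 7.74009 kN/m³.
The centroid is at the centre, 1.38 m below the top of the plate, so the centroid depth is h_c = 2.39 + 1.38 = 3.77 m.
A = π(1.38)² = 5.98285 m².
Resultant F = γ·h_c·A = 7.74009 × 3.77 × 5.98285 = 174.58 kN.
I_c = πr⁴/4 = π × 1.38⁴/4 = 2.84843 m⁴.
Centre of pressure: y_p = y_c + I_c/(y_c·A) = 3.77 + 2.84843/(3.77 × 5.98285) = 3.77 + 0.126286 = 3.89629 m along the plane.
The resultant acts 1.38 + 0.126286 = 1.50629 m (along the plate) below the hinge at the top edge, so the moment about the hinge is M = F × 1.50629 = 174.58 × 1.50629 = 262.968 kN·m.
A normal force at the bottom, 2.76 m from the hinge, must supply this moment: P = 262.968/2.76 = 95.2783 kN.

P ≈ 95.28 kN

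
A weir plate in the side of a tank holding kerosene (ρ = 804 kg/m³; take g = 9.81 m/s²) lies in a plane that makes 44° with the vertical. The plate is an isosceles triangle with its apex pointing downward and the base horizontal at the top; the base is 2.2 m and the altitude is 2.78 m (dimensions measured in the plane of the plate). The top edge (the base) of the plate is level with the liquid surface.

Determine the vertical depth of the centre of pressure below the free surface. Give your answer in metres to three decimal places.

γ = ρg = 804 × 9.81 / 1000 = 7.88724 kN/m³.
The plate makes 44° with the vertical, i.e. θ = 90° − 44° = 46° to the horizontal. Measuring y along the incline from the free-surface line, vertical depth h = y·sinθ with sinθ = 0.719340.
With the apex down, the centroid sits h/3 = 2.78/3 = 0.926667 m below the base (the top edge), so y_c = 0.926667 m and h_c = 0.926667 × 0.719340 = 0.666589 m.
A = ½ × 2.2 × 2.78 = 3.058 m².
Resultant F = γ·h_c·A = 7.88724 × 0.666589 × 3.058 = 16.0776 kN.
I_c = b·h³/36 = 2.2 × 2.78³/36 = 1.31297 m⁴.
Centre of pressure: y_p = y_c + I_c/(y_c·A) = 0.926667 + 1.31297/(0.926667 × 3.058) = 0.926667 + 0.463333 = 1.39 m along the plane.
Vertically, h_p = y_p·sinθ = 1.39 × 0.719340 = 0.999883 m.

h_p = 1.000 m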